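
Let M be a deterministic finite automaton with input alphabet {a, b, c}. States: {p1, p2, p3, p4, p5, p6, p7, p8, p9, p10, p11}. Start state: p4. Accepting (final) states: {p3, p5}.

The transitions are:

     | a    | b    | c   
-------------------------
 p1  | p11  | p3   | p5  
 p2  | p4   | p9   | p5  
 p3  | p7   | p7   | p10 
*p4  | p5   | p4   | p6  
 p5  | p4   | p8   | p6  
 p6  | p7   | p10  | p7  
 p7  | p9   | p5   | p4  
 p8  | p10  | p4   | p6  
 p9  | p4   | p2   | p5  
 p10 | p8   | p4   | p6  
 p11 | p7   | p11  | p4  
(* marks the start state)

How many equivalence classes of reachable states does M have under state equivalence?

6

Reachable states from the start: {p2,p4,p5,p6,p7,p8,p9,p10}. Unreachable: {p1,p3,p11} — drop them.
Initial partition by acceptance: {p5} | {p2,p4,p6,p7,p8,p9,p10}.
On input a, block {p2,p4,p6,p7,p8,p9,p10} splits into {p2,p6,p7,p8,p9,p10} and {p4}.
Refine {p2,p6,p7,p8,p9,p10} on symbol a: members go to different blocks, giving {p6,p7,p8,p10} and {p2,p9}.
Split {p6,p7,p8,p10} by δ(·,a) → {p6,p8,p10} and {p7}.
Split {p6,p8,p10} by δ(·,a) → {p8,p10} and {p6}.
The partition is now stable with 6 blocks: {p5} | {p8,p10} | {p4} | {p2,p9} | {p7} | {p6}.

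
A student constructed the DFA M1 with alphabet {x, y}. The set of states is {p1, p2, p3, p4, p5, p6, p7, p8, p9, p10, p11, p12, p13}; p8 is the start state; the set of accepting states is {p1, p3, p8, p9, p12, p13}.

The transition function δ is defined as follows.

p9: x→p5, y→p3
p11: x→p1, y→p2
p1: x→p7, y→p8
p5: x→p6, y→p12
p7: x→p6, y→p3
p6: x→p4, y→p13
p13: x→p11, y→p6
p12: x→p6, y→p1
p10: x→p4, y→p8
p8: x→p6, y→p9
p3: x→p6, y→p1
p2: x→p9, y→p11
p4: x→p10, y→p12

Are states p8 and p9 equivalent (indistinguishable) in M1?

No

Every state is reachable, so we keep all 13.
Start with accepting vs non-accepting: {p1,p3,p8,p9,p12,p13} | {p2,p4,p5,p6,p7,p10,p11}.
Refine {p1,p3,p8,p9,p12,p13} on symbol y: members go to different blocks, giving {p1,p3,p8,p9,p12} and {p13}.
Split {p2,p4,p5,p6,p7,p10,p11} by δ(·,x) → {p4,p5,p6,p7,p10} and {p2,p11}.
Refine {p4,p5,p6,p7,p10} on symbol y: members go to different blocks, giving {p4,p5,p7,p10} and {p6}.
On input x, block {p1,p3,p8,p9,p12} splits into {p3,p8,p12} and {p1,p9}.
On input x, block {p4,p5,p7,p10} splits into {p4,p10} and {p5,p7}.
No further refinement is possible. Final partition (7 blocks): {p3,p8,p12} | {p4,p10} | {p13} | {p2,p11} | {p6} | {p1,p9} | {p5,p7}.
p8 and p9 end up in different blocks, so they are distinguishable. For instance, the string 'xyy' is accepted from only p9.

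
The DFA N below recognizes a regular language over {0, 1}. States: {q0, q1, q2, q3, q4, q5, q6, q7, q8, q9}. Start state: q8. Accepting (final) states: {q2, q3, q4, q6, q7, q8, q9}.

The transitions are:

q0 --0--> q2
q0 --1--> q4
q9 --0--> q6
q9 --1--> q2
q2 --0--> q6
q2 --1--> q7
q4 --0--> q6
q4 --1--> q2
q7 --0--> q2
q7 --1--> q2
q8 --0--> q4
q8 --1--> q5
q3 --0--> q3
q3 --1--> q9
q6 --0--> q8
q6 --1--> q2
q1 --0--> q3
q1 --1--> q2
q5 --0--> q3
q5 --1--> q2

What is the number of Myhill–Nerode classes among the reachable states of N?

States {q0,q1} cannot be reached from the start state, so discard them.
P0 = {q2,q3,q4,q6,q7,q8,q9} | {q5}.
On input 1, block {q2,q3,q4,q6,q7,q8,q9} splits into {q2,q3,q4,q6,q7,q9} and {q8}.
Refine {q2,q3,q4,q6,q7,q9} on symbol 0: members go to different blocks, giving {q2,q3,q4,q7,q9} and {q6}.
On input 0, block {q2,q3,q4,q7,q9} splits into {q2,q4,q9} and {q3,q7}.
On input 1, block {q2,q4,q9} splits into {q4,q9} and {q2}.
On input 0, block {q3,q7} splits into {q3} and {q7}.
The partition is now stable with 7 blocks: {q4,q9} | {q5} | {q8} | {q6} | {q3} | {q2} | {q7}.

7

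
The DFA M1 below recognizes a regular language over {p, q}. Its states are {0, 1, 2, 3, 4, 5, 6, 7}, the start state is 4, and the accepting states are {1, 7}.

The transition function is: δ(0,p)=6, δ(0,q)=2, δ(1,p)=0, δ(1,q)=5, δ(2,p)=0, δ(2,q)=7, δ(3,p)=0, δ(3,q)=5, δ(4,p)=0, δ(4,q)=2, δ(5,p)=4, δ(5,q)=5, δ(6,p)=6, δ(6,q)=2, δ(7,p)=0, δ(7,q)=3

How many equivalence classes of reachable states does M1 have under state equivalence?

States {1} cannot be reached from the start state, so discard them.
P0 = {7} | {0,2,3,4,5,6}.
Split {0,2,3,4,5,6} by δ(·,q) → {0,3,4,5,6} and {2}.
On input q, block {0,3,4,5,6} splits into {0,4,6} and {3,5}.
Stable partition: {7} | {0,4,6} | {2} | {3,5} — 4 equivalence classes.

4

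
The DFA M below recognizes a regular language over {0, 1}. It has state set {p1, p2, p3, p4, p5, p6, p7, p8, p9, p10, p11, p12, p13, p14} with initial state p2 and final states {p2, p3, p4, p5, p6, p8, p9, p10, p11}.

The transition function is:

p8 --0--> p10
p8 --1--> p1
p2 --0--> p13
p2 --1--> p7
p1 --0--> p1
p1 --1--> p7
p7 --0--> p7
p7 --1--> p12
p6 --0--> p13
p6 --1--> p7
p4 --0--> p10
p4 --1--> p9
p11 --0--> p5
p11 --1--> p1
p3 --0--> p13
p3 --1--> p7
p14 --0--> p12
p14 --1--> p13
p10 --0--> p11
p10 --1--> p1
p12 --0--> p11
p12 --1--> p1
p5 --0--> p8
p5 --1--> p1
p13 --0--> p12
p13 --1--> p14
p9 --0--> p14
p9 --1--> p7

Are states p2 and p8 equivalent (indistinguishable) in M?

No

States {p3,p4,p6,p9} cannot be reached from the start state, so discard them.
P0 = {p2,p5,p8,p10,p11} | {p1,p7,p12,p13,p14}.
Refine {p2,p5,p8,p10,p11} on symbol 0: members go to different blocks, giving {p5,p8,p10,p11} and {p2}.
Split {p1,p7,p12,p13,p14} by δ(·,0) → {p1,p7,p13,p14} and {p12}.
On input 0, block {p1,p7,p13,p14} splits into {p1,p7} and {p13,p14}.
On input 1, block {p1,p7} splits into {p1} and {p7}.
No further refinement is possible. Final partition (6 blocks): {p5,p8,p10,p11} | {p1} | {p2} | {p12} | {p13,p14} | {p7}.
p2 and p8 end up in different blocks, so they are distinguishable. For instance, the string '0' is accepted from only p8.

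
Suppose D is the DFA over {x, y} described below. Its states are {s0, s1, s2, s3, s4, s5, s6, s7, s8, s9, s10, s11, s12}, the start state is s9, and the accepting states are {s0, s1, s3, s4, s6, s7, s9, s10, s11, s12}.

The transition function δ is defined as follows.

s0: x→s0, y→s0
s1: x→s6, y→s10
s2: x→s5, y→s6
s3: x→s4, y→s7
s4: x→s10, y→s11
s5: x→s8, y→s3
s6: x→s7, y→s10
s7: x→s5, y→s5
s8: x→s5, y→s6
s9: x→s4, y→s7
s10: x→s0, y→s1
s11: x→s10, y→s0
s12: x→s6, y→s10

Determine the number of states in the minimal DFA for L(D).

First remove the unreachable states {s2,s12}; 11 states remain.
P0 = {s0,s1,s3,s4,s6,s7,s9,s10,s11} | {s5,s8}.
Split {s0,s1,s3,s4,s6,s7,s9,s10,s11} by δ(·,x) → {s0,s1,s3,s4,s6,s9,s10,s11} and {s7}.
Split {s0,s1,s3,s4,s6,s9,s10,s11} by δ(·,x) → {s0,s1,s3,s4,s9,s10,s11} and {s6}.
On input x, block {s0,s1,s3,s4,s9,s10,s11} splits into {s0,s3,s4,s9,s10,s11} and {s1}.
Refine {s0,s3,s4,s9,s10,s11} on symbol y: members go to different blocks, giving {s0,s4,s11} and {s3,s9} and {s10}.
Split {s0,s4,s11} by δ(·,x) → {s4,s11} and {s0}.
Refine {s4,s11} on symbol y: members go to different blocks, giving {s4} and {s11}.
Split {s5,s8} by δ(·,y) → {s5} and {s8}.
No further refinement is possible. Final partition (10 blocks): {s4} | {s5} | {s7} | {s6} | {s1} | {s3,s9} | {s10} | {s0} | {s11} | {s8}.

10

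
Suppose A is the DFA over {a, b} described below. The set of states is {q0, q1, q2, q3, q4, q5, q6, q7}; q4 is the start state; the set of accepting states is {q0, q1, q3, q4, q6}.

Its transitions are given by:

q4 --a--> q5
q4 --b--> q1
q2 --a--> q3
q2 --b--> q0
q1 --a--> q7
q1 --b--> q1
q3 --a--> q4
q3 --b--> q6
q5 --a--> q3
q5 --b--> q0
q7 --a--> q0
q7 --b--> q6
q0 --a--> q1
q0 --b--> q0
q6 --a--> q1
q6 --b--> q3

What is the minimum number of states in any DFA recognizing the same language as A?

First remove the unreachable states {q2}; 7 states remain.
Start with accepting vs non-accepting: {q0,q1,q3,q4,q6} | {q5,q7}.
Refine {q0,q1,q3,q4,q6} on symbol a: members go to different blocks, giving {q0,q3,q6} and {q1,q4}.
The partition is now stable with 3 blocks: {q0,q3,q6} | {q5,q7} | {q1,q4}.

3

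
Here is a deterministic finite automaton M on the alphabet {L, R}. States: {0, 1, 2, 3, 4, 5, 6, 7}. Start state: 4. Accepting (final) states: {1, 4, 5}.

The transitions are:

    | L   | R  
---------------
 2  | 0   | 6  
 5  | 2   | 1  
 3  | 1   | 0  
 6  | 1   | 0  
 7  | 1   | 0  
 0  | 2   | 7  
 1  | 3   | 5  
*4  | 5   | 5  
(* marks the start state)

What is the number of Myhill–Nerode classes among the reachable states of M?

All states are reachable from the start state.
P0 = {1,4,5} | {0,2,3,6,7}.
On input L, block {1,4,5} splits into {1,5} and {4}.
Split {0,2,3,6,7} by δ(·,L) → {3,6,7} and {0,2}.
On input L, block {1,5} splits into {1} and {5}.
The partition is now stable with 5 blocks: {1} | {3,6,7} | {4} | {0,2} | {5}.

5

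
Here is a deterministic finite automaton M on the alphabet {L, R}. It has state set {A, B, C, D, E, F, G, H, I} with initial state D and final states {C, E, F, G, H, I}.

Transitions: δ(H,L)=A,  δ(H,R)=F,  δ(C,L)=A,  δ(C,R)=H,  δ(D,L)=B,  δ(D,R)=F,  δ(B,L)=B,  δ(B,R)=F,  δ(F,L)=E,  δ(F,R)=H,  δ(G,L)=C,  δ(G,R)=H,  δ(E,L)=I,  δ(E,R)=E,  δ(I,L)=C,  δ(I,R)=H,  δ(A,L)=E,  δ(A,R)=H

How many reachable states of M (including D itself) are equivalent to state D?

First remove the unreachable states {G}; 8 states remain.
P0 = {C,E,F,H,I} | {A,B,D}.
On input L, block {C,E,F,H,I} splits into {E,F,I} and {C,H}.
Split {E,F,I} by δ(·,L) → {E,F} and {I}.
Refine {E,F} on symbol L: members go to different blocks, giving {E} and {F}.
Refine {A,B,D} on symbol L: members go to different blocks, giving {B,D} and {A}.
Split {C,H} by δ(·,R) → {C} and {H}.
No further refinement is possible. Final partition (7 blocks): {E} | {B,D} | {C} | {I} | {F} | {A} | {H}.
State D belongs to the block {B,D}, which has 2 states.

2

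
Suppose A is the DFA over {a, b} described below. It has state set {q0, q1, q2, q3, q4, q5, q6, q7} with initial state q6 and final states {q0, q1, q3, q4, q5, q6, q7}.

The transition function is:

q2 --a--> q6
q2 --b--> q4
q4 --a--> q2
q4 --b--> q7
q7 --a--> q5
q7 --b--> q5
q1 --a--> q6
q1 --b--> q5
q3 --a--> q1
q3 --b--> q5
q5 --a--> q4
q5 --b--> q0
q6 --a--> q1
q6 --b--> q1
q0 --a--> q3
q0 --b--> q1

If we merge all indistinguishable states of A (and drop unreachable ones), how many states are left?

8

Initial partition by acceptance: {q0,q1,q3,q4,q5,q6,q7} | {q2}.
On input a, block {q0,q1,q3,q4,q5,q6,q7} splits into {q0,q1,q3,q5,q6,q7} and {q4}.
Refine {q0,q1,q3,q5,q6,q7} on symbol a: members go to different blocks, giving {q0,q1,q3,q6,q7} and {q5}.
On input a, block {q0,q1,q3,q6,q7} splits into {q0,q1,q3,q6} and {q7}.
Split {q0,q1,q3,q6} by δ(·,b) → {q0,q6} and {q1,q3}.
Split {q1,q3} by δ(·,a) → {q1} and {q3}.
Split {q0,q6} by δ(·,a) → {q0} and {q6}.
No further refinement is possible. Final partition (8 blocks): {q0} | {q2} | {q4} | {q5} | {q7} | {q1} | {q3} | {q6}.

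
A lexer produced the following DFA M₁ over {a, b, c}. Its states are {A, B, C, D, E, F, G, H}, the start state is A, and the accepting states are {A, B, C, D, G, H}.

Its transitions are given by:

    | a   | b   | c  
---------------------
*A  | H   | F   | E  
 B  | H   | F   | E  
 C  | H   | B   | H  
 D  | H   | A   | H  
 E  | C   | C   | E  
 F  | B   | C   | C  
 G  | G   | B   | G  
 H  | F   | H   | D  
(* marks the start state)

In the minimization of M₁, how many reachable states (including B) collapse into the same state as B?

Reachable states from the start: {A,B,C,D,E,F,H}. Unreachable: {G} — drop them.
Initial partition by acceptance: {A,B,C,D,H} | {E,F}.
Split {A,B,C,D,H} by δ(·,a) → {A,B,C,D} and {H}.
On input b, block {A,B,C,D} splits into {A,B} and {C,D}.
Refine {E,F} on symbol a: members go to different blocks, giving {E} and {F}.
The partition is now stable with 5 blocks: {A,B} | {E} | {H} | {C,D} | {F}.
State B belongs to the block {A,B}, which has 2 states.

2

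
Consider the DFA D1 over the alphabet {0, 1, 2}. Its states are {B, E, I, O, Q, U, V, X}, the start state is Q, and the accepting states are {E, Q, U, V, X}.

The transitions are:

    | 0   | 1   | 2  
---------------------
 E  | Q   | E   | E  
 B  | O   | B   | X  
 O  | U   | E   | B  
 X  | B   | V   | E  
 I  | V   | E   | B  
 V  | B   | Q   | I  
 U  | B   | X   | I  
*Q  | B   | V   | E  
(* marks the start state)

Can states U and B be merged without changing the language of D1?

No

Initial partition by acceptance: {E,Q,U,V,X} | {B,I,O}.
Refine {E,Q,U,V,X} on symbol 0: members go to different blocks, giving {Q,U,V,X} and {E}.
Refine {Q,U,V,X} on symbol 2: members go to different blocks, giving {U,V} and {Q,X}.
On input 0, block {B,I,O} splits into {I,O} and {B}.
No further refinement is possible. Final partition (5 blocks): {U,V} | {I,O} | {E} | {Q,X} | {B}.
U and B end up in different blocks, so they are distinguishable. For instance, the string 'ε' is accepted from only U.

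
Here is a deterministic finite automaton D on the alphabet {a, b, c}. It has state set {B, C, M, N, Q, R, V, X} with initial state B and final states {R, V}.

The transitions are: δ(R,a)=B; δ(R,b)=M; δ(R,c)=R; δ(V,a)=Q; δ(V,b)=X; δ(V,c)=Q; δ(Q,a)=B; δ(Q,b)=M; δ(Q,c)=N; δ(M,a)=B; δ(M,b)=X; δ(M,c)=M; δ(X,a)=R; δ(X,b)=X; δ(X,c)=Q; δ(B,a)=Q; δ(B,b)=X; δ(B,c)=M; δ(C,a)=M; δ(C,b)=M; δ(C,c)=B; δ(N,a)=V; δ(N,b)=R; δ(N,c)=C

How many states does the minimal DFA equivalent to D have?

Every state is reachable, so we keep all 8.
Start with accepting vs non-accepting: {R,V} | {B,C,M,N,Q,X}.
Refine {R,V} on symbol c: members go to different blocks, giving {R} and {V}.
On input a, block {B,C,M,N,Q,X} splits into {B,C,M,Q} and {N} and {X}.
On input b, block {B,C,M,Q} splits into {B,M} and {C,Q}.
Split {B,M} by δ(·,a) → {B} and {M}.
Refine {C,Q} on symbol a: members go to different blocks, giving {C} and {Q}.
The partition is now stable with 8 blocks: {R} | {B} | {V} | {N} | {X} | {C} | {M} | {Q}.

8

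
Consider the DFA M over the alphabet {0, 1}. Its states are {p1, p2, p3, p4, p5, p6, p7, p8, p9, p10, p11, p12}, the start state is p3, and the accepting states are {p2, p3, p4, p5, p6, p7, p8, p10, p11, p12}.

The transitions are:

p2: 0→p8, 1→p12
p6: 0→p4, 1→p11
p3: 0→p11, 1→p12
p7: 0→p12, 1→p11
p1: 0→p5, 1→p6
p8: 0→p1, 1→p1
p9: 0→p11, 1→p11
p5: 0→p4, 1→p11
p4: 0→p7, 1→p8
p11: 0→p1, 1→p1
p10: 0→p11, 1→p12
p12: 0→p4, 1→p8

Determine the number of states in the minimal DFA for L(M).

4

First remove the unreachable states {p2,p9,p10}; 9 states remain.
Initial partition by acceptance: {p3,p4,p5,p6,p7,p8,p11,p12} | {p1}.
On input 0, block {p3,p4,p5,p6,p7,p8,p11,p12} splits into {p3,p4,p5,p6,p7,p12} and {p8,p11}.
Refine {p3,p4,p5,p6,p7,p12} on symbol 0: members go to different blocks, giving {p4,p5,p6,p7,p12} and {p3}.
Stable partition: {p4,p5,p6,p7,p12} | {p1} | {p8,p11} | {p3} — 4 equivalence classes.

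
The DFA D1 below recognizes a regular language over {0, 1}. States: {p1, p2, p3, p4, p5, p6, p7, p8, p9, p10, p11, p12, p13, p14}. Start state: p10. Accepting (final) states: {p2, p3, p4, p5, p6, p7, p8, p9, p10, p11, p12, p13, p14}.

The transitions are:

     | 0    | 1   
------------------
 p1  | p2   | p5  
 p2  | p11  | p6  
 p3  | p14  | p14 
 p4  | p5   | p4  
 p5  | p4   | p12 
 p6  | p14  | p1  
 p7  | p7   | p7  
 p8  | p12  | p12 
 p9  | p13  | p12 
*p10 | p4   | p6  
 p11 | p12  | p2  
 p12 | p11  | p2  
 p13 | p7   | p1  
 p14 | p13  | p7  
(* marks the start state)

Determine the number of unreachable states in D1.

3

BFS from p10 reaches {p1, p2, p4, p5, p6, p7, p10, p11, p12, p13, p14}; the 3 state(s) p3, p8, p9 are never visited.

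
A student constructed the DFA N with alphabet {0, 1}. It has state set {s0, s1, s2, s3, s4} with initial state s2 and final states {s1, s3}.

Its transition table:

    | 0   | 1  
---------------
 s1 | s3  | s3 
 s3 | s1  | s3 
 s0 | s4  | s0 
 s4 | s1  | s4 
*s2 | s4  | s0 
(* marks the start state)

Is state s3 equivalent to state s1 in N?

Yes

P0 = {s1,s3} | {s0,s2,s4}.
Refine {s0,s2,s4} on symbol 0: members go to different blocks, giving {s0,s2} and {s4}.
Stable partition: {s1,s3} | {s0,s2} | {s4} — 3 equivalence classes.
s3 and s1 lie in the same block of the stable partition, so they are equivalent — no string distinguishes them.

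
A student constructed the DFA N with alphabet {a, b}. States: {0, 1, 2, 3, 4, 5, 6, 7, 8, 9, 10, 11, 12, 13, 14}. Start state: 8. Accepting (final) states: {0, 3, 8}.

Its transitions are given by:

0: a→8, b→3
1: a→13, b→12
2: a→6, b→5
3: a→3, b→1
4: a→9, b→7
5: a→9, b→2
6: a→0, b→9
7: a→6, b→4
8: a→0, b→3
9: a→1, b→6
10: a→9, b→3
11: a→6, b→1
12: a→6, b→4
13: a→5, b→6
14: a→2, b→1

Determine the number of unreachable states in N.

Starting at 8 and following transitions, the reachable set is {0, 1, 2, 3, 4, 5, 6, 7, 8, 9, 12, 13}. That leaves 10, 11, 14 unreachable — 3 in total.

3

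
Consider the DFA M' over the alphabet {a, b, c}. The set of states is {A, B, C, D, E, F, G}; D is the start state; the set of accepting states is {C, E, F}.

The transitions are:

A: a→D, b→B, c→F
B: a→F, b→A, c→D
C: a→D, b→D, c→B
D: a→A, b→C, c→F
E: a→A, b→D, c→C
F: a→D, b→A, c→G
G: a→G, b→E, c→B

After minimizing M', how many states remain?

Every state is reachable, so we keep all 7.
Initial partition by acceptance: {C,E,F} | {A,B,D,G}.
On input c, block {C,E,F} splits into {C,F} and {E}.
On input a, block {A,B,D,G} splits into {A,D,G} and {B}.
Split {C,F} by δ(·,c) → {C} and {F}.
Split {A,D,G} by δ(·,b) → {A} and {D} and {G}.
No further refinement is possible. Final partition (7 blocks): {C} | {A} | {E} | {B} | {F} | {D} | {G}.

7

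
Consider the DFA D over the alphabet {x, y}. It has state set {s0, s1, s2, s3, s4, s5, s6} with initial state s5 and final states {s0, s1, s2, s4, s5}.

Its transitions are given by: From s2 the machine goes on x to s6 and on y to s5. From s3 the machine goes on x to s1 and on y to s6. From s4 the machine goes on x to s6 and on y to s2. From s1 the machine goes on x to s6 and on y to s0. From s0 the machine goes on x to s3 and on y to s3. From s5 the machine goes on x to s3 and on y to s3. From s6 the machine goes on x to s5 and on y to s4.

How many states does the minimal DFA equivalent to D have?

P0 = {s0,s1,s2,s4,s5} | {s3,s6}.
On input y, block {s0,s1,s2,s4,s5} splits into {s1,s2,s4} and {s0,s5}.
Refine {s1,s2,s4} on symbol y: members go to different blocks, giving {s1,s2} and {s4}.
Refine {s3,s6} on symbol x: members go to different blocks, giving {s3} and {s6}.
Stable partition: {s1,s2} | {s3} | {s0,s5} | {s4} | {s6} — 5 equivalence classes.

5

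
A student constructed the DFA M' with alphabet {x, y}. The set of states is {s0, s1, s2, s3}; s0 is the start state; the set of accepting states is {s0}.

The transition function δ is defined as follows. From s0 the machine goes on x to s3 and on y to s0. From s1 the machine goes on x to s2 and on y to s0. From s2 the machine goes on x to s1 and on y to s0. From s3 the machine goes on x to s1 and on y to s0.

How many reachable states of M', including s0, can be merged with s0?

All states are reachable from the start state.
Initial partition by acceptance: {s0} | {s1,s2,s3}.
The partition is now stable with 2 blocks: {s0} | {s1,s2,s3}.
State s0 belongs to the block {s0}, which has 1 states.

1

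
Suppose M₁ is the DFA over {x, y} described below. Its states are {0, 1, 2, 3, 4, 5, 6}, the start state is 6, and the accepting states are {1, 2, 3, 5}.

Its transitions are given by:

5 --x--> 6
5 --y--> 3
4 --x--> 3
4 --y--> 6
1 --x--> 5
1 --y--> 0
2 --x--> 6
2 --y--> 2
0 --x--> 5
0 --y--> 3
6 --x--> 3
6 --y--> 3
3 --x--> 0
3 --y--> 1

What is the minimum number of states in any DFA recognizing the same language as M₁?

5

Reachable states from the start: {0,1,3,5,6}. Unreachable: {2,4} — drop them.
Start with accepting vs non-accepting: {1,3,5} | {0,6}.
On input x, block {1,3,5} splits into {3,5} and {1}.
Refine {3,5} on symbol y: members go to different blocks, giving {3} and {5}.
Refine {0,6} on symbol x: members go to different blocks, giving {0} and {6}.
Stable partition: {3} | {0} | {1} | {5} | {6} — 5 equivalence classes.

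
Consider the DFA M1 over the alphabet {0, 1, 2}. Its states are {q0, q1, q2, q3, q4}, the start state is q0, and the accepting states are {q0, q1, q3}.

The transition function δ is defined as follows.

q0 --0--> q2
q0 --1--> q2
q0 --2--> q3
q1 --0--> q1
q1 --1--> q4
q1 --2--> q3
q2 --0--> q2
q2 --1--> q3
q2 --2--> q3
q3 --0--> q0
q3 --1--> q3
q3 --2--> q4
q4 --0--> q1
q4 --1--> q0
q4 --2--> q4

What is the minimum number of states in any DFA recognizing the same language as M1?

5

Initial partition by acceptance: {q0,q1,q3} | {q2,q4}.
Refine {q0,q1,q3} on symbol 0: members go to different blocks, giving {q1,q3} and {q0}.
Split {q1,q3} by δ(·,0) → {q1} and {q3}.
Refine {q2,q4} on symbol 0: members go to different blocks, giving {q2} and {q4}.
The partition is now stable with 5 blocks: {q1} | {q2} | {q0} | {q3} | {q4}.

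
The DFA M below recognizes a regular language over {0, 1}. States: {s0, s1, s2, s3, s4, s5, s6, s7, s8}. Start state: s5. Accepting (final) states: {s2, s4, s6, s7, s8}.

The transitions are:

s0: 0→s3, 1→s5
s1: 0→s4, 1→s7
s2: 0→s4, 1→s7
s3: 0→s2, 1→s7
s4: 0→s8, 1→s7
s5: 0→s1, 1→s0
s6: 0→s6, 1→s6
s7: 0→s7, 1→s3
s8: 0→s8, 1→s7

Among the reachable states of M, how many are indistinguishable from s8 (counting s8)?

Reachable states from the start: {s0,s1,s2,s3,s4,s5,s7,s8}. Unreachable: {s6} — drop them.
Start with accepting vs non-accepting: {s2,s4,s7,s8} | {s0,s1,s3,s5}.
On input 1, block {s2,s4,s7,s8} splits into {s2,s4,s8} and {s7}.
On input 0, block {s0,s1,s3,s5} splits into {s0,s5} and {s1,s3}.
No further refinement is possible. Final partition (4 blocks): {s2,s4,s8} | {s0,s5} | {s7} | {s1,s3}.
The equivalence class containing s8 is {s2,s4,s8}, of size 3.

3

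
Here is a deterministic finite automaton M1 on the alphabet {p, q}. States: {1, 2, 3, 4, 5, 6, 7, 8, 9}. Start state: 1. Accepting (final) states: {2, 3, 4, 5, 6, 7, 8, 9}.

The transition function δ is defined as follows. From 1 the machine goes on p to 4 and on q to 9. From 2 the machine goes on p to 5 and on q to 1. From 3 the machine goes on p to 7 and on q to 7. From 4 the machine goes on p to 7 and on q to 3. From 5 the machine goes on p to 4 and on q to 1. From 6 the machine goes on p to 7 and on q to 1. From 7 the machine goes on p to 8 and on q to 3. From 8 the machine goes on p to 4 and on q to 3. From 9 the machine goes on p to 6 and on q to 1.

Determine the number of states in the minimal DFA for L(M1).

First remove the unreachable states {2,5}; 7 states remain.
P0 = {3,4,6,7,8,9} | {1}.
Refine {3,4,6,7,8,9} on symbol q: members go to different blocks, giving {3,4,7,8} and {6,9}.
Refine {6,9} on symbol p: members go to different blocks, giving {6} and {9}.
Stable partition: {3,4,7,8} | {1} | {6} | {9} — 4 equivalence classes.

4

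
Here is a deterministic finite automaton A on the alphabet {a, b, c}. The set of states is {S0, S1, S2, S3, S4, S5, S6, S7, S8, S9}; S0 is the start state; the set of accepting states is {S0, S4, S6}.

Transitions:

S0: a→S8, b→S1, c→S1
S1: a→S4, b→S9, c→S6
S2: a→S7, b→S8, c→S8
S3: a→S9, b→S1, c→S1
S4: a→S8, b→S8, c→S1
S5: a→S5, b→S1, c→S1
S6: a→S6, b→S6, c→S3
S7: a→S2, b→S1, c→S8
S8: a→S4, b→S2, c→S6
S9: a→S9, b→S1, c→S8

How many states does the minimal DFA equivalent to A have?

States {S5} cannot be reached from the start state, so discard them.
P0 = {S0,S4,S6} | {S1,S2,S3,S7,S8,S9}.
Split {S0,S4,S6} by δ(·,a) → {S0,S4} and {S6}.
Split {S1,S2,S3,S7,S8,S9} by δ(·,a) → {S2,S3,S7,S9} and {S1,S8}.
Stable partition: {S0,S4} | {S2,S3,S7,S9} | {S6} | {S1,S8} — 4 equivalence classes.

4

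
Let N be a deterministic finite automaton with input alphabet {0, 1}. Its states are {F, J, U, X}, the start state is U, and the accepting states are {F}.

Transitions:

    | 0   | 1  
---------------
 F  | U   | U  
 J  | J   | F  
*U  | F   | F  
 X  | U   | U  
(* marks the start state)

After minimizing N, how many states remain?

2

First remove the unreachable states {J,X}; 2 states remain.
P0 = {F} | {U}.
No further refinement is possible. Final partition (2 blocks): {F} | {U}.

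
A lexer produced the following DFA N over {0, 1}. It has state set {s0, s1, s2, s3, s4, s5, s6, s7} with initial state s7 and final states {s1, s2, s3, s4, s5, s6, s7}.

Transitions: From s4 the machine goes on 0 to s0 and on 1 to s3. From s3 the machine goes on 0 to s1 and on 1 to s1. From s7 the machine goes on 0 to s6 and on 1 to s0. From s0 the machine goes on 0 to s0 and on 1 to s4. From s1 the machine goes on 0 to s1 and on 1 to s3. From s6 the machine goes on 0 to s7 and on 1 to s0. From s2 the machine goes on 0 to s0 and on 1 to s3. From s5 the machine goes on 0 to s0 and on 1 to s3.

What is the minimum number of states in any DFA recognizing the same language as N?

Reachable states from the start: {s0,s1,s3,s4,s6,s7}. Unreachable: {s2,s5} — drop them.
Initial partition by acceptance: {s1,s3,s4,s6,s7} | {s0}.
Refine {s1,s3,s4,s6,s7} on symbol 0: members go to different blocks, giving {s1,s3,s6,s7} and {s4}.
Refine {s1,s3,s6,s7} on symbol 1: members go to different blocks, giving {s1,s3} and {s6,s7}.
The partition is now stable with 4 blocks: {s1,s3} | {s0} | {s4} | {s6,s7}.

4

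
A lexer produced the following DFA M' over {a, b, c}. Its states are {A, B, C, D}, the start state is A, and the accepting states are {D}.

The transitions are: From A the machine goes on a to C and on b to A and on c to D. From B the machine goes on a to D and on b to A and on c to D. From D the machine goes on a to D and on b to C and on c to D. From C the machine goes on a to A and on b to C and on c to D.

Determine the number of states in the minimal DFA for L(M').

2

Reachable states from the start: {A,C,D}. Unreachable: {B} — drop them.
P0 = {D} | {A,C}.
No further refinement is possible. Final partition (2 blocks): {D} | {A,C}.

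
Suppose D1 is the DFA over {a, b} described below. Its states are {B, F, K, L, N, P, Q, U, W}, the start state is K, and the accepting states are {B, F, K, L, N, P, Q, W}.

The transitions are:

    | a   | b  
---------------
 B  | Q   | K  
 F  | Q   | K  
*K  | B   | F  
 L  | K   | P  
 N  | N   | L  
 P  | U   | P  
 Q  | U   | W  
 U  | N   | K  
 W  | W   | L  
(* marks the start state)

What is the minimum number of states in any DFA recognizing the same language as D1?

7

All states are reachable from the start state.
Start with accepting vs non-accepting: {B,F,K,L,N,P,Q,W} | {U}.
Split {B,F,K,L,N,P,Q,W} by δ(·,a) → {B,F,K,L,N,W} and {P,Q}.
On input a, block {B,F,K,L,N,W} splits into {K,L,N,W} and {B,F}.
Refine {K,L,N,W} on symbol a: members go to different blocks, giving {L,N,W} and {K}.
Refine {L,N,W} on symbol a: members go to different blocks, giving {N,W} and {L}.
Refine {P,Q} on symbol b: members go to different blocks, giving {P} and {Q}.
Stable partition: {N,W} | {U} | {P} | {B,F} | {K} | {L} | {Q} — 7 equivalence classes.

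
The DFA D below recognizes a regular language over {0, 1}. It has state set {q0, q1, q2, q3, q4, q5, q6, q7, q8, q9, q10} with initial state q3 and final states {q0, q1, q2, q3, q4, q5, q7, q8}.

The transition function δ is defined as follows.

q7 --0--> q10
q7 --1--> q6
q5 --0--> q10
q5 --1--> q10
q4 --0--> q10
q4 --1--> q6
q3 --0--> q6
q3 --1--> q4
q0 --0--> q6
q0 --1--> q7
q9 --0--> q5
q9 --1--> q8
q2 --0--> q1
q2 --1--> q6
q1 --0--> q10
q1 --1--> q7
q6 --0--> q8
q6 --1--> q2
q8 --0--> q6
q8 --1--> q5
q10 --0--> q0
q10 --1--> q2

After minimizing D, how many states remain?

States {q9} cannot be reached from the start state, so discard them.
P0 = {q0,q1,q2,q3,q4,q5,q7,q8} | {q6,q10}.
On input 0, block {q0,q1,q2,q3,q4,q5,q7,q8} splits into {q0,q1,q3,q4,q5,q7,q8} and {q2}.
Split {q0,q1,q3,q4,q5,q7,q8} by δ(·,1) → {q0,q1,q3,q8} and {q4,q5,q7}.
Stable partition: {q0,q1,q3,q8} | {q6,q10} | {q2} | {q4,q5,q7} — 4 equivalence classes.

4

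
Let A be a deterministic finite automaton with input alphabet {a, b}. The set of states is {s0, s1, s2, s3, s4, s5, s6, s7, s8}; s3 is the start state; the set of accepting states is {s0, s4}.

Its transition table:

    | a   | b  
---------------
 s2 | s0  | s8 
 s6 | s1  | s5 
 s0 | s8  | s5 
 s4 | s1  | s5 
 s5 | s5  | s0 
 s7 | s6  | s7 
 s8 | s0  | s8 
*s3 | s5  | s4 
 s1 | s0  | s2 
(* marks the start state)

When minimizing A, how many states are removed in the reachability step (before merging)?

2

BFS from s3 reaches {s0, s1, s2, s3, s4, s5, s8}; the 2 state(s) s6, s7 are never visited.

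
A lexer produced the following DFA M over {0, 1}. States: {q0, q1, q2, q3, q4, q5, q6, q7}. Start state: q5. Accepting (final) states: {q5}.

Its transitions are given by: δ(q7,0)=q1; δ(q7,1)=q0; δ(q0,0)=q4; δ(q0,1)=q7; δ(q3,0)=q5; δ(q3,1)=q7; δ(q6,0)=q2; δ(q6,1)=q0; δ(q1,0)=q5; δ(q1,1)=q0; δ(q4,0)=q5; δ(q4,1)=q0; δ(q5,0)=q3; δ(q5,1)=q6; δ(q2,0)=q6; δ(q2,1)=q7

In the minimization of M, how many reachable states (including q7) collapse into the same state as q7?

Initial partition by acceptance: {q5} | {q0,q1,q2,q3,q4,q6,q7}.
Split {q0,q1,q2,q3,q4,q6,q7} by δ(·,0) → {q0,q2,q6,q7} and {q1,q3,q4}.
Refine {q0,q2,q6,q7} on symbol 0: members go to different blocks, giving {q0,q7} and {q2,q6}.
The partition is now stable with 4 blocks: {q5} | {q0,q7} | {q1,q3,q4} | {q2,q6}.
State q7 belongs to the block {q0,q7}, which has 2 states.

2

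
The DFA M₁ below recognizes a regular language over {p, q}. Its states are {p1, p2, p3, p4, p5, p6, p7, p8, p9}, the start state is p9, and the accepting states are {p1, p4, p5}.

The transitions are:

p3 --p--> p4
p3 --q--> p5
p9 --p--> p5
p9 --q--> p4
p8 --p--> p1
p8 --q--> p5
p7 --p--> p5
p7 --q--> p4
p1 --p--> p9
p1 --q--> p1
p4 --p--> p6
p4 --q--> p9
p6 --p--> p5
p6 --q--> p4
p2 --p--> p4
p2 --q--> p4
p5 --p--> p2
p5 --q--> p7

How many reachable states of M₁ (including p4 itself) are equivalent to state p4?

States {p1,p3,p8} cannot be reached from the start state, so discard them.
Initial partition by acceptance: {p4,p5} | {p2,p6,p7,p9}.
Stable partition: {p4,p5} | {p2,p6,p7,p9} — 2 equivalence classes.
The equivalence class containing p4 is {p4,p5}, of size 2.

2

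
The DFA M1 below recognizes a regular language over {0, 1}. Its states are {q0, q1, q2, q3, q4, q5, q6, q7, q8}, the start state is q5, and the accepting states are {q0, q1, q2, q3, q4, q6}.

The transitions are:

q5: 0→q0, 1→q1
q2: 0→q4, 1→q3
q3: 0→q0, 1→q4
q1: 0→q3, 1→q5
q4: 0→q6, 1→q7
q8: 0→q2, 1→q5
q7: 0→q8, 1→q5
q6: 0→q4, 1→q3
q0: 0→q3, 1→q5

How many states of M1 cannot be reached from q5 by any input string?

Exploring from q5, all states are eventually visited, so none are unreachable.

0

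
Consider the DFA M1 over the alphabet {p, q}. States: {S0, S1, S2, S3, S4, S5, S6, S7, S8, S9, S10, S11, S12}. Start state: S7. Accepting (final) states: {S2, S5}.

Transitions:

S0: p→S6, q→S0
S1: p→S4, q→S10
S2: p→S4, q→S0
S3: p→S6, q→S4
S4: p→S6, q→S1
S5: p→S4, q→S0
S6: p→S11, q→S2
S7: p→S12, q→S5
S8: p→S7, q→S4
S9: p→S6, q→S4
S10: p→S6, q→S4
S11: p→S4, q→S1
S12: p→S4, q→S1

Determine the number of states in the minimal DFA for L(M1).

7

First remove the unreachable states {S3,S8,S9}; 10 states remain.
Start with accepting vs non-accepting: {S2,S5} | {S0,S1,S4,S6,S7,S10,S11,S12}.
On input q, block {S0,S1,S4,S6,S7,S10,S11,S12} splits into {S0,S1,S4,S10,S11,S12} and {S6,S7}.
Split {S0,S1,S4,S10,S11,S12} by δ(·,p) → {S0,S4,S10} and {S1,S11,S12}.
Split {S0,S4,S10} by δ(·,q) → {S0,S10} and {S4}.
On input q, block {S0,S10} splits into {S0} and {S10}.
Refine {S1,S11,S12} on symbol q: members go to different blocks, giving {S11,S12} and {S1}.
The partition is now stable with 7 blocks: {S2,S5} | {S0} | {S6,S7} | {S11,S12} | {S4} | {S10} | {S1}.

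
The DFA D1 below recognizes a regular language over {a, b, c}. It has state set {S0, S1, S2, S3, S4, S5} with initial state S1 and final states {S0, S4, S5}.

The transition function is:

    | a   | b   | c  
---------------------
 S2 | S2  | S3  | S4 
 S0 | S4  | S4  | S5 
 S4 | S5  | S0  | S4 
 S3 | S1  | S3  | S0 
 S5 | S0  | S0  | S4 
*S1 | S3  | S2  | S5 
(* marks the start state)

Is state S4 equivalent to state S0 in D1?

Yes

Every state is reachable, so we keep all 6.
Start with accepting vs non-accepting: {S0,S4,S5} | {S1,S2,S3}.
No further refinement is possible. Final partition (2 blocks): {S0,S4,S5} | {S1,S2,S3}.
S4 and S0 lie in the same block of the stable partition, so they are equivalent — no string distinguishes them.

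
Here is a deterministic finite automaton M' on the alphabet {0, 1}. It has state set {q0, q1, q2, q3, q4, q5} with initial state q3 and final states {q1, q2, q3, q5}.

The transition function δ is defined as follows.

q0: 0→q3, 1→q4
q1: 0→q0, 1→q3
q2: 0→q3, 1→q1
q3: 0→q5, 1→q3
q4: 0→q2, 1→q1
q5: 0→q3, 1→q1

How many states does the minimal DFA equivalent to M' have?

5

All states are reachable from the start state.
P0 = {q1,q2,q3,q5} | {q0,q4}.
Split {q1,q2,q3,q5} by δ(·,0) → {q2,q3,q5} and {q1}.
Split {q2,q3,q5} by δ(·,1) → {q2,q5} and {q3}.
On input 0, block {q0,q4} splits into {q0} and {q4}.
No further refinement is possible. Final partition (5 blocks): {q2,q5} | {q0} | {q1} | {q3} | {q4}.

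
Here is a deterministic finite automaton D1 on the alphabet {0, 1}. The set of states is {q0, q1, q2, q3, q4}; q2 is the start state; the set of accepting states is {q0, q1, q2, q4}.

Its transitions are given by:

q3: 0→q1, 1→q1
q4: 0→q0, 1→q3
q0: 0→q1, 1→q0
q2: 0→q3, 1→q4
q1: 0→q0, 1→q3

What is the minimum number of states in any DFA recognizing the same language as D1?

4

All states are reachable from the start state.
Start with accepting vs non-accepting: {q0,q1,q2,q4} | {q3}.
Refine {q0,q1,q2,q4} on symbol 0: members go to different blocks, giving {q0,q1,q4} and {q2}.
On input 1, block {q0,q1,q4} splits into {q1,q4} and {q0}.
Stable partition: {q1,q4} | {q3} | {q2} | {q0} — 4 equivalence classes.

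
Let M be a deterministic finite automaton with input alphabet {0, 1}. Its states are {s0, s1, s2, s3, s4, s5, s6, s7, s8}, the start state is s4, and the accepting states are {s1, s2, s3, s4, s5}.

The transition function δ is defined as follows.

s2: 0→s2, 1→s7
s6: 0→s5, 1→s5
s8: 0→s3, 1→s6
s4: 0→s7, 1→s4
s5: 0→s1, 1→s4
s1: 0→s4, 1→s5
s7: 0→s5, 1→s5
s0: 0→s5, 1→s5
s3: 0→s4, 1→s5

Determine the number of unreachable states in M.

Starting at s4 and following transitions, the reachable set is {s1, s4, s5, s7}. That leaves s0, s2, s3, s6, s8 unreachable — 5 in total.

5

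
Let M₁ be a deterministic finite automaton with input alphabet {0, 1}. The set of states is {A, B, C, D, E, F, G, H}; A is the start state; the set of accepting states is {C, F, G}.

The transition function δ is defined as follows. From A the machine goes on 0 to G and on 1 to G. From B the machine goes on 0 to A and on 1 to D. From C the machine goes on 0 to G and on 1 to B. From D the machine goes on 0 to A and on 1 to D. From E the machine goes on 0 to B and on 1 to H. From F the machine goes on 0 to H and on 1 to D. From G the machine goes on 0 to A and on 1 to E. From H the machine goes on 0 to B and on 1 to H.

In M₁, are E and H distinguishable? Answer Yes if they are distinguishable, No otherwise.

Reachable states from the start: {A,B,D,E,G,H}. Unreachable: {C,F} — drop them.
Start with accepting vs non-accepting: {G} | {A,B,D,E,H}.
On input 0, block {A,B,D,E,H} splits into {B,D,E,H} and {A}.
On input 0, block {B,D,E,H} splits into {B,D} and {E,H}.
No further refinement is possible. Final partition (4 blocks): {G} | {B,D} | {A} | {E,H}.
E and H lie in the same block of the stable partition, so they are equivalent — no string distinguishes them.

No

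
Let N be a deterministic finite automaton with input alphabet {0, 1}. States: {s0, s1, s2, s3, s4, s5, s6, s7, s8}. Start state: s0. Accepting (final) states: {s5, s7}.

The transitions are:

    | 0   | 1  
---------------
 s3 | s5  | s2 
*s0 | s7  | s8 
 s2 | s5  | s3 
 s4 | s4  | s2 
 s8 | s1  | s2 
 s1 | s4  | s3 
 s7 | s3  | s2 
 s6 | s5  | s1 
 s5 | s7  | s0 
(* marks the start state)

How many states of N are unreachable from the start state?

BFS from s0 reaches {s0, s1, s2, s3, s4, s5, s7, s8}; the 1 state(s) s6 are never visited.

1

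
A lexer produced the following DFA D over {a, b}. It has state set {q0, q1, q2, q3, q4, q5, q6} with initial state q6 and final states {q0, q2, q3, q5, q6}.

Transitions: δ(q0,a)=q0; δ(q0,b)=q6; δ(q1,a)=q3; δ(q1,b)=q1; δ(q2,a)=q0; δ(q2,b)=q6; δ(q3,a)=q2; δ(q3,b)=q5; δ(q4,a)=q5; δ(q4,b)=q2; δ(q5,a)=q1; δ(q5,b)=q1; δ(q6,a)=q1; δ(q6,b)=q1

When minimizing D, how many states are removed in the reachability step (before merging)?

1

BFS from q6 reaches {q0, q1, q2, q3, q5, q6}; the 1 state(s) q4 are never visited.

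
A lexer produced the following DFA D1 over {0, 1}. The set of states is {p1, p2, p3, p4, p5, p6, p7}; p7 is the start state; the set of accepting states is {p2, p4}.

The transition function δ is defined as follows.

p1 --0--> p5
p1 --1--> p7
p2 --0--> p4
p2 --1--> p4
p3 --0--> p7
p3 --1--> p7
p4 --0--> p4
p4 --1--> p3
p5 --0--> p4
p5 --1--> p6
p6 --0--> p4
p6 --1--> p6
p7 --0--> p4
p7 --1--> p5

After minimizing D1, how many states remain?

3

Reachable states from the start: {p3,p4,p5,p6,p7}. Unreachable: {p1,p2} — drop them.
Initial partition by acceptance: {p4} | {p3,p5,p6,p7}.
Refine {p3,p5,p6,p7} on symbol 0: members go to different blocks, giving {p5,p6,p7} and {p3}.
The partition is now stable with 3 blocks: {p4} | {p5,p6,p7} | {p3}.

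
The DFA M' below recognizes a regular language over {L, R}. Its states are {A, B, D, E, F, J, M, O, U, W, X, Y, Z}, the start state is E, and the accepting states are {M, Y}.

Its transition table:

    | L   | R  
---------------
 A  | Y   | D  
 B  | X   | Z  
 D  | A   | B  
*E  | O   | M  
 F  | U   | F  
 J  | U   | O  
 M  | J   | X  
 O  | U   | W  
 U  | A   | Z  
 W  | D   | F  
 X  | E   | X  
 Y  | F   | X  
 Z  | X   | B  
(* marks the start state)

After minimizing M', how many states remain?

7

All states are reachable from the start state.
Initial partition by acceptance: {M,Y} | {A,B,D,E,F,J,O,U,W,X,Z}.
Split {A,B,D,E,F,J,O,U,W,X,Z} by δ(·,L) → {B,D,E,F,J,O,U,W,X,Z} and {A}.
Split {B,D,E,F,J,O,U,W,X,Z} by δ(·,L) → {B,E,F,J,O,W,X,Z} and {D,U}.
On input L, block {B,E,F,J,O,W,X,Z} splits into {F,J,O,W} and {B,E,X,Z}.
Split {B,E,X,Z} by δ(·,L) → {B,X,Z} and {E}.
On input L, block {B,X,Z} splits into {B,Z} and {X}.
Stable partition: {M,Y} | {F,J,O,W} | {A} | {D,U} | {B,Z} | {E} | {X} — 7 equivalence classes.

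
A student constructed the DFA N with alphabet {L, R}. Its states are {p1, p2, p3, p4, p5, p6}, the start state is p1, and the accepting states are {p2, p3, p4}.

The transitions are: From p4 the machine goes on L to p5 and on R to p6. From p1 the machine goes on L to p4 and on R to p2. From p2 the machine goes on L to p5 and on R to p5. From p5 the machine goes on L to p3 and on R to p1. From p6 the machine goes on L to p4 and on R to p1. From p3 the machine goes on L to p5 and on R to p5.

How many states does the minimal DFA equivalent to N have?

Every state is reachable, so we keep all 6.
Start with accepting vs non-accepting: {p2,p3,p4} | {p1,p5,p6}.
Refine {p1,p5,p6} on symbol R: members go to different blocks, giving {p5,p6} and {p1}.
No further refinement is possible. Final partition (3 blocks): {p2,p3,p4} | {p5,p6} | {p1}.

3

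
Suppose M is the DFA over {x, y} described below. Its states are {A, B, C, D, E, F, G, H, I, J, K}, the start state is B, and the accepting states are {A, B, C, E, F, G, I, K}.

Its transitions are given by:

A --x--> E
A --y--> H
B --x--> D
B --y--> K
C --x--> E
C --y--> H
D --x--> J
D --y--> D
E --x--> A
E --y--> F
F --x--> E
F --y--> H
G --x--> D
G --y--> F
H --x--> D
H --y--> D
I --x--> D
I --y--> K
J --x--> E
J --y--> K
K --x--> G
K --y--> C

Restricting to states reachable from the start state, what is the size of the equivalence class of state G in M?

First remove the unreachable states {I}; 10 states remain.
Start with accepting vs non-accepting: {A,B,C,E,F,G,K} | {D,H,J}.
Split {A,B,C,E,F,G,K} by δ(·,x) → {A,C,E,F,K} and {B,G}.
Split {A,C,E,F,K} by δ(·,x) → {A,C,E,F} and {K}.
Split {A,C,E,F} by δ(·,y) → {A,C,F} and {E}.
On input x, block {D,H,J} splits into {D,H} and {J}.
Refine {D,H} on symbol x: members go to different blocks, giving {D} and {H}.
Split {B,G} by δ(·,y) → {B} and {G}.
No further refinement is possible. Final partition (8 blocks): {A,C,F} | {D} | {B} | {K} | {E} | {J} | {H} | {G}.
The equivalence class containing G is {G}, of size 1.

1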